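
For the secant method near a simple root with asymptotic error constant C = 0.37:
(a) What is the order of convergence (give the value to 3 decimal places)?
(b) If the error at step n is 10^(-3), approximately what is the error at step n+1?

(a) Secant method has superlinear convergence with order φ = (1+√5)/2 ≈ 1.618.
    This means |e_{n+1}| ≈ C|e_n|^1.618.

(b) With |e_n| = 10^(-3) and C = 0.37:
    |e_{n+1}| ≈ 0.37 × (10^(-3))^1.618 = 0.37 × 10^(-4.85)

(a) ≈ 1.618 (golden ratio); (b) |e_{n+1}| ≈ 5.177e-06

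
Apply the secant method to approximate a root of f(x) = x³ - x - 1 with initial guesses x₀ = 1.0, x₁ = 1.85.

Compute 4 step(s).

f(x) = x³ - x - 1
x₀ = 1.0, x₁ = 1.85

Secant formula: x_{n+1} = x_n - f(x_n)(x_n - x_{n-1})/(f(x_n) - f(x_{n-1}))

Iteration 1:
  f(1.000000) = -1.000000
  f(1.850000) = 3.481625
  x_2 = 1.850000 - 3.481625×(1.850000 - 1.000000)/(3.481625 - (-1.000000))
       = 1.189663
Iteration 2:
  f(1.850000) = 3.481625
  f(1.189663) = -0.505934
  x_3 = 1.189663 - (-0.505934)×(1.189663 - 1.850000)/(-0.505934 - 3.481625)
       = 1.273446
Iteration 3:
  f(1.189663) = -0.505934
  f(1.273446) = -0.208345
  x_4 = 1.273446 - (-0.208345)×(1.273446 - 1.189663)/(-0.208345 - (-0.505934))
       = 1.332102
Iteration 4:
  f(1.273446) = -0.208345
  f(1.332102) = 0.031709
  x_5 = 1.332102 - 0.031709×(1.332102 - 1.273446)/(0.031709 - (-0.208345))
       = 1.324354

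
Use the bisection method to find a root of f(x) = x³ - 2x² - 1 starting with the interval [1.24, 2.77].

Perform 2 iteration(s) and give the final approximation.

f(x) = x³ - 2x² - 1
Initial interval: [1.24, 2.77]

Iteration 1:
  c_1 = (1.240000 + 2.770000)/2 = 2.005000
  f(c_1) = f(2.005000) = -0.979900
  f(a) × f(c) ≥ 0, new interval: [2.005000, 2.770000]
Iteration 2:
  c_2 = (2.005000 + 2.770000)/2 = 2.387500
  f(c_2) = f(2.387500) = 1.208811
  f(a) × f(c) < 0, new interval: [2.005000, 2.387500]

After 2 iteration(s), the approximation is c_2 = 2.387500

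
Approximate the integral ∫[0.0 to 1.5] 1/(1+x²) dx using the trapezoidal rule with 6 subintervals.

f(x) = 1/(1+x²)
a = 0.0, b = 1.5, n = 6
h = (b - a)/n = 0.250000

Trapezoidal rule: (h/2)[f(x₀) + 2f(x₁) + 2f(x₂) + ... + f(xₙ)]

x_0 = 0.0000, f(x_0) = 1.000000, coefficient = 1
x_1 = 0.2500, f(x_1) = 0.941176, coefficient = 2
x_2 = 0.5000, f(x_2) = 0.800000, coefficient = 2
x_3 = 0.7500, f(x_3) = 0.640000, coefficient = 2
x_4 = 1.0000, f(x_4) = 0.500000, coefficient = 2
x_5 = 1.2500, f(x_5) = 0.390244, coefficient = 2
x_6 = 1.5000, f(x_6) = 0.307692, coefficient = 1

I ≈ (0.250000/2) × 7.850533 = 0.981317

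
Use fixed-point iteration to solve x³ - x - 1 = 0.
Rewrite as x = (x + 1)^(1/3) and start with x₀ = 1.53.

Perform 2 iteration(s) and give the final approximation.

Equation: x³ - x - 1 = 0
Fixed-point form: x = (x + 1)^(1/3)
x₀ = 1.53

x_1 = g(1.530000) = 1.362616
x_2 = g(1.362616) = 1.331878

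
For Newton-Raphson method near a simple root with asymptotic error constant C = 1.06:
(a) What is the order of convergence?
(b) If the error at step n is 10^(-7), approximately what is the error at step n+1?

(a) Newton-Raphson has quadratic (order 2) convergence near simple roots.
    This means |e_{n+1}| ≈ C|e_n|².

(b) With |e_n| = 10^(-7) and C = 1.06:
    |e_{n+1}| ≈ 1.06 × (10^(-7))² = 1.06 × 10^(-14)

(a) 2 (quadratic); (b) |e_{n+1}| ≈ 1.060e-14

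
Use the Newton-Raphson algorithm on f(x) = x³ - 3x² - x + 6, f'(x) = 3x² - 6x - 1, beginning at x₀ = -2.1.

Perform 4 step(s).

f(x) = x³ - 3x² - x + 6
f'(x) = 3x² - 6x - 1
x₀ = -2.1

Newton-Raphson formula: x_{n+1} = x_n - f(x_n)/f'(x_n)

Iteration 1:
  f(-2.100000) = -14.391000
  f'(-2.100000) = 24.830000
  x_1 = -2.100000 - (-14.391000)/24.830000 = -1.520419
Iteration 2:
  f(-1.520419) = -2.929313
  f'(-1.520419) = 15.057534
  x_2 = -1.520419 - (-2.929313)/15.057534 = -1.325877
Iteration 3:
  f(-1.325877) = -0.278803
  f'(-1.325877) = 12.229118
  x_3 = -1.325877 - (-0.278803)/12.229118 = -1.303079
Iteration 4:
  f(-1.303079) = -0.003615
  f'(-1.303079) = 11.912521
  x_4 = -1.303079 - (-0.003615)/11.912521 = -1.302776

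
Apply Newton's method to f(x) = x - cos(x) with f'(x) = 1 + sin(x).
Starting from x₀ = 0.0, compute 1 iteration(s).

f(x) = x - cos(x)
f'(x) = 1 + sin(x)
x₀ = 0.0

Newton-Raphson formula: x_{n+1} = x_n - f(x_n)/f'(x_n)

Iteration 1:
  f(0.000000) = -1.000000
  f'(0.000000) = 1.000000
  x_1 = 0.000000 - (-1.000000)/1.000000 = 1.000000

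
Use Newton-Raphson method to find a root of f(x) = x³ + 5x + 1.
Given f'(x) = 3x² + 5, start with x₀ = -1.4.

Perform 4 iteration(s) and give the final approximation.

f(x) = x³ + 5x + 1
f'(x) = 3x² + 5
x₀ = -1.4

Newton-Raphson formula: x_{n+1} = x_n - f(x_n)/f'(x_n)

Iteration 1:
  f(-1.400000) = -8.744000
  f'(-1.400000) = 10.880000
  x_1 = -1.400000 - (-8.744000)/10.880000 = -0.596324
Iteration 2:
  f(-0.596324) = -2.193671
  f'(-0.596324) = 6.066805
  x_2 = -0.596324 - (-2.193671)/6.066805 = -0.234738
Iteration 3:
  f(-0.234738) = -0.186623
  f'(-0.234738) = 5.165305
  x_3 = -0.234738 - (-0.186623)/5.165305 = -0.198608
Iteration 4:
  f(-0.198608) = -0.000872
  f'(-0.198608) = 5.118335
  x_4 = -0.198608 - (-0.000872)/5.118335 = -0.198437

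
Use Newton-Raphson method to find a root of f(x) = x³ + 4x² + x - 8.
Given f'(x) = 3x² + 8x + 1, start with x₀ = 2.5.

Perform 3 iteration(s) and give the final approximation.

f(x) = x³ + 4x² + x - 8
f'(x) = 3x² + 8x + 1
x₀ = 2.5

Newton-Raphson formula: x_{n+1} = x_n - f(x_n)/f'(x_n)

Iteration 1:
  f(2.500000) = 35.125000
  f'(2.500000) = 39.750000
  x_1 = 2.500000 - 35.125000/39.750000 = 1.616352
Iteration 2:
  f(1.616352) = 8.289603
  f'(1.616352) = 21.768601
  x_2 = 1.616352 - 8.289603/21.768601 = 1.235547
Iteration 3:
  f(1.235547) = 1.228005
  f'(1.235547) = 15.464101
  x_3 = 1.235547 - 1.228005/15.464101 = 1.156137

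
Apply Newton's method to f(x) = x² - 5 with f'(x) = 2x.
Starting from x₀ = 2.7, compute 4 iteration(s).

f(x) = x² - 5
f'(x) = 2x
x₀ = 2.7

Newton-Raphson formula: x_{n+1} = x_n - f(x_n)/f'(x_n)

Iteration 1:
  f(2.700000) = 2.290000
  f'(2.700000) = 5.400000
  x_1 = 2.700000 - 2.290000/5.400000 = 2.275926
Iteration 2:
  f(2.275926) = 0.179839
  f'(2.275926) = 4.551852
  x_2 = 2.275926 - 0.179839/4.551852 = 2.236417
Iteration 3:
  f(2.236417) = 0.001561
  f'(2.236417) = 4.472834
  x_3 = 2.236417 - 0.001561/4.472834 = 2.236068
Iteration 4:
  f(2.236068) = 0.000000
  f'(2.236068) = 4.472136
  x_4 = 2.236068 - 0.000000/4.472136 = 2.236068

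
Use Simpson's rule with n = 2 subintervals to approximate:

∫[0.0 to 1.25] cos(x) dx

f(x) = cos(x)
a = 0.0, b = 1.25, n = 2
h = (b - a)/n = 0.625000

Simpson's rule: (h/3)[f(x₀) + 4f(x₁) + 2f(x₂) + ... + f(xₙ)]

x_0 = 0.0000, f(x_0) = 1.000000, coefficient = 1
x_1 = 0.6250, f(x_1) = 0.810963, coefficient = 4
x_2 = 1.2500, f(x_2) = 0.315322, coefficient = 1

I ≈ (0.625000/3) × 4.559175 = 0.949828
Exact value: 0.948985
Error: 0.000843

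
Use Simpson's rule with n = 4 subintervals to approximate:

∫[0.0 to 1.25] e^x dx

f(x) = e^x
a = 0.0, b = 1.25, n = 4
h = (b - a)/n = 0.312500

Simpson's rule: (h/3)[f(x₀) + 4f(x₁) + 2f(x₂) + ... + f(xₙ)]

x_0 = 0.0000, f(x_0) = 1.000000, coefficient = 1
x_1 = 0.3125, f(x_1) = 1.366838, coefficient = 4
x_2 = 0.6250, f(x_2) = 1.868246, coefficient = 2
x_3 = 0.9375, f(x_3) = 2.553589, coefficient = 4
x_4 = 1.2500, f(x_4) = 3.490343, coefficient = 1

I ≈ (0.312500/3) × 23.908544 = 2.490473
Exact value: 2.490343
Error: 0.000130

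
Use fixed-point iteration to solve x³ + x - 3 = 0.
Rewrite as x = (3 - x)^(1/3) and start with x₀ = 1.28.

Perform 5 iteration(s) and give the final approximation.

Equation: x³ + x - 3 = 0
Fixed-point form: x = (3 - x)^(1/3)
x₀ = 1.28

x_1 = g(1.280000) = 1.198145
x_2 = g(1.198145) = 1.216858
x_3 = g(1.216858) = 1.212631
x_4 = g(1.212631) = 1.213588
x_5 = g(1.213588) = 1.213372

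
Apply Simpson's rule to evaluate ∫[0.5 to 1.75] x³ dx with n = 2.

f(x) = x³
a = 0.5, b = 1.75, n = 2
h = (b - a)/n = 0.625000

Simpson's rule: (h/3)[f(x₀) + 4f(x₁) + 2f(x₂) + ... + f(xₙ)]

x_0 = 0.5000, f(x_0) = 0.125000, coefficient = 1
x_1 = 1.1250, f(x_1) = 1.423828, coefficient = 4
x_2 = 1.7500, f(x_2) = 5.359375, coefficient = 1

I ≈ (0.625000/3) × 11.179688 = 2.329102
Exact value: 2.329102
Error: 0.000000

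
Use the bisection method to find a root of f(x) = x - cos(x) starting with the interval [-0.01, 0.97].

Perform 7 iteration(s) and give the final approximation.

f(x) = x - cos(x)
Initial interval: [-0.01, 0.97]

Iteration 1:
  c_1 = (-0.010000 + 0.970000)/2 = 0.480000
  f(c_1) = f(0.480000) = -0.406995
  f(a) × f(c) ≥ 0, new interval: [0.480000, 0.970000]
Iteration 2:
  c_2 = (0.480000 + 0.970000)/2 = 0.725000
  f(c_2) = f(0.725000) = -0.023499
  f(a) × f(c) ≥ 0, new interval: [0.725000, 0.970000]
Iteration 3:
  c_3 = (0.725000 + 0.970000)/2 = 0.847500
  f(c_3) = f(0.847500) = 0.185641
  f(a) × f(c) < 0, new interval: [0.725000, 0.847500]
Iteration 4:
  c_4 = (0.725000 + 0.847500)/2 = 0.786250
  f(c_4) = f(0.786250) = 0.079746
  f(a) × f(c) < 0, new interval: [0.725000, 0.786250]
Iteration 5:
  c_5 = (0.725000 + 0.786250)/2 = 0.755625
  f(c_5) = f(0.755625) = 0.027782
  f(a) × f(c) < 0, new interval: [0.725000, 0.755625]
Iteration 6:
  c_6 = (0.725000 + 0.755625)/2 = 0.740312
  f(c_6) = f(0.740312) = 0.002055
  f(a) × f(c) < 0, new interval: [0.725000, 0.740312]
Iteration 7:
  c_7 = (0.725000 + 0.740312)/2 = 0.732656
  f(c_7) = f(0.732656) = -0.010744
  f(a) × f(c) ≥ 0, new interval: [0.732656, 0.740312]

After 7 iteration(s), the approximation is c_7 = 0.732656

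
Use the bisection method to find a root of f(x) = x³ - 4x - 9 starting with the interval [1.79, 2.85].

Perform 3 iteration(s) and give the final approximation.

f(x) = x³ - 4x - 9
Initial interval: [1.79, 2.85]

Iteration 1:
  c_1 = (1.790000 + 2.850000)/2 = 2.320000
  f(c_1) = f(2.320000) = -5.792832
  f(a) × f(c) ≥ 0, new interval: [2.320000, 2.850000]
Iteration 2:
  c_2 = (2.320000 + 2.850000)/2 = 2.585000
  f(c_2) = f(2.585000) = -2.066448
  f(a) × f(c) ≥ 0, new interval: [2.585000, 2.850000]
Iteration 3:
  c_3 = (2.585000 + 2.850000)/2 = 2.717500
  f(c_3) = f(2.717500) = 0.198211
  f(a) × f(c) < 0, new interval: [2.585000, 2.717500]

After 3 iteration(s), the approximation is c_3 = 2.717500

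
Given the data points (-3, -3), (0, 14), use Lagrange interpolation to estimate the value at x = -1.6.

Lagrange interpolation formula:
P(x) = Σ yᵢ × Lᵢ(x)
where Lᵢ(x) = Π_{j≠i} (x - xⱼ)/(xᵢ - xⱼ)

L_0(-1.6) = (-1.6 - 0)/(-3 - 0) = 0.533333
L_1(-1.6) = (-1.6 - (-3))/(0 - (-3)) = 0.466667

P(-1.6) = (-3)×L_0(-1.6) + 14×L_1(-1.6)
P(-1.6) = 4.933333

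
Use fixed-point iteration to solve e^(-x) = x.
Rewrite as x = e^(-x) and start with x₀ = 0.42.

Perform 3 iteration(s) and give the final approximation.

Equation: e^(-x) = x
Fixed-point form: x = e^(-x)
x₀ = 0.42

x_1 = g(0.420000) = 0.657047
x_2 = g(0.657047) = 0.518380
x_3 = g(0.518380) = 0.595484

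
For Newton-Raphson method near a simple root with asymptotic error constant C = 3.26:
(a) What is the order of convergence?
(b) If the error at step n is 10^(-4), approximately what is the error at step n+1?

(a) Newton-Raphson has quadratic (order 2) convergence near simple roots.
    This means |e_{n+1}| ≈ C|e_n|².

(b) With |e_n| = 10^(-4) and C = 3.26:
    |e_{n+1}| ≈ 3.26 × (10^(-4))² = 3.26 × 10^(-8)

(a) 2 (quadratic); (b) |e_{n+1}| ≈ 3.260e-08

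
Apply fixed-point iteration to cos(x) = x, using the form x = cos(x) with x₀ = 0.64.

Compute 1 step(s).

Equation: cos(x) = x
Fixed-point form: x = cos(x)
x₀ = 0.64

x_1 = g(0.640000) = 0.802096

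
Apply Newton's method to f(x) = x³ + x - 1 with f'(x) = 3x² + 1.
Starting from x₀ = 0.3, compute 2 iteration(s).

f(x) = x³ + x - 1
f'(x) = 3x² + 1
x₀ = 0.3

Newton-Raphson formula: x_{n+1} = x_n - f(x_n)/f'(x_n)

Iteration 1:
  f(0.300000) = -0.673000
  f'(0.300000) = 1.270000
  x_1 = 0.300000 - (-0.673000)/1.270000 = 0.829921
Iteration 2:
  f(0.829921) = 0.401546
  f'(0.829921) = 3.066308
  x_2 = 0.829921 - 0.401546/3.066308 = 0.698967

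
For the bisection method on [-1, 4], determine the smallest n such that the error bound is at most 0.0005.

We need (b-a)/2^n ≤ 0.0005
(4 - (-1))/2^n ≤ 0.0005
5/2^n ≤ 0.0005
2^n ≥ 10000
n ≥ log₂(10000) = 13.29
n ≥ 14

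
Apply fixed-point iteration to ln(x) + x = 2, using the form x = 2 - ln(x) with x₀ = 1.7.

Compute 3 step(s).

Equation: ln(x) + x = 2
Fixed-point form: x = 2 - ln(x)
x₀ = 1.7

x_1 = g(1.700000) = 1.469372
x_2 = g(1.469372) = 1.615165
x_3 = g(1.615165) = 1.520563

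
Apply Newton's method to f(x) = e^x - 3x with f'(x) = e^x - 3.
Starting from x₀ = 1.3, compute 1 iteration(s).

f(x) = e^x - 3x
f'(x) = e^x - 3
x₀ = 1.3

Newton-Raphson formula: x_{n+1} = x_n - f(x_n)/f'(x_n)

Iteration 1:
  f(1.300000) = -0.230703
  f'(1.300000) = 0.669297
  x_1 = 1.300000 - (-0.230703)/0.669297 = 1.644695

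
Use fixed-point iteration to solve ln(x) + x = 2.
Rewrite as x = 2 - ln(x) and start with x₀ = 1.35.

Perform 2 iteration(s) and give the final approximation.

Equation: ln(x) + x = 2
Fixed-point form: x = 2 - ln(x)
x₀ = 1.35

x_1 = g(1.350000) = 1.699895
x_2 = g(1.699895) = 1.469433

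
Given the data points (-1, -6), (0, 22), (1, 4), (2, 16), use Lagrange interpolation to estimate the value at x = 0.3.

Lagrange interpolation formula:
P(x) = Σ yᵢ × Lᵢ(x)
where Lᵢ(x) = Π_{j≠i} (x - xⱼ)/(xᵢ - xⱼ)

L_0(0.3) = (0.3 - 0)/(-1 - 0) × (0.3 - 1)/(-1 - 1) × (0.3 - 2)/(-1 - 2) = -0.059500
L_1(0.3) = (0.3 - (-1))/(0 - (-1)) × (0.3 - 1)/(0 - 1) × (0.3 - 2)/(0 - 2) = 0.773500
L_2(0.3) = (0.3 - (-1))/(1 - (-1)) × (0.3 - 0)/(1 - 0) × (0.3 - 2)/(1 - 2) = 0.331500
L_3(0.3) = (0.3 - (-1))/(2 - (-1)) × (0.3 - 0)/(2 - 0) × (0.3 - 1)/(2 - 1) = -0.045500

P(0.3) = (-6)×L_0(0.3) + 22×L_1(0.3) + 4×L_2(0.3) + 16×L_3(0.3)
P(0.3) = 17.972000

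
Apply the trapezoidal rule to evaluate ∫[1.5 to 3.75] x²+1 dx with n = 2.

f(x) = x²+1
a = 1.5, b = 3.75, n = 2
h = (b - a)/n = 1.125000

Trapezoidal rule: (h/2)[f(x₀) + 2f(x₁) + 2f(x₂) + ... + f(xₙ)]

x_0 = 1.5000, f(x_0) = 3.250000, coefficient = 1
x_1 = 2.6250, f(x_1) = 7.890625, coefficient = 2
x_2 = 3.7500, f(x_2) = 15.062500, coefficient = 1

I ≈ (1.125000/2) × 34.093750 = 19.177734
Exact value: 18.703125
Error: 0.474609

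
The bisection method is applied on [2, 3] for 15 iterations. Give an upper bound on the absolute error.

Bisection error bound: |error| ≤ (b-a)/2^n
|error| ≤ (3 - 2)/2^15 = 1/2^15
|error| ≤ 0.0000305176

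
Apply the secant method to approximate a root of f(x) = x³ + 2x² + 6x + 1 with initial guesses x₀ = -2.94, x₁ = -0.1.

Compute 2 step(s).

f(x) = x³ + 2x² + 6x + 1
x₀ = -2.94, x₁ = -0.1

Secant formula: x_{n+1} = x_n - f(x_n)(x_n - x_{n-1})/(f(x_n) - f(x_{n-1}))

Iteration 1:
  f(-2.940000) = -24.764984
  f(-0.100000) = 0.419000
  x_2 = -0.100000 - 0.419000×(-0.100000 - (-2.940000))/(0.419000 - (-24.764984))
       = -0.147251
Iteration 2:
  f(-0.100000) = 0.419000
  f(-0.147251) = 0.156669
  x_3 = -0.147251 - 0.156669×(-0.147251 - (-0.100000))/(0.156669 - 0.419000)
       = -0.175470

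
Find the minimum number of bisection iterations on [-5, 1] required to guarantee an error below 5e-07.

We need (b-a)/2^n ≤ 5e-07
(1 - (-5))/2^n ≤ 5e-07
6/2^n ≤ 5e-07
2^n ≥ 12000000
n ≥ log₂(12000000) = 23.52
n ≥ 24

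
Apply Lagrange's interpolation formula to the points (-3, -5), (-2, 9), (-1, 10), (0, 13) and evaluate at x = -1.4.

Lagrange interpolation formula:
P(x) = Σ yᵢ × Lᵢ(x)
where Lᵢ(x) = Π_{j≠i} (x - xⱼ)/(xᵢ - xⱼ)

L_0(-1.4) = (-1.4 - (-2))/(-3 - (-2)) × (-1.4 - (-1))/(-3 - (-1)) × (-1.4 - 0)/(-3 - 0) = -0.056000
L_1(-1.4) = (-1.4 - (-3))/(-2 - (-3)) × (-1.4 - (-1))/(-2 - (-1)) × (-1.4 - 0)/(-2 - 0) = 0.448000
L_2(-1.4) = (-1.4 - (-3))/(-1 - (-3)) × (-1.4 - (-2))/(-1 - (-2)) × (-1.4 - 0)/(-1 - 0) = 0.672000
L_3(-1.4) = (-1.4 - (-3))/(0 - (-3)) × (-1.4 - (-2))/(0 - (-2)) × (-1.4 - (-1))/(0 - (-1)) = -0.064000

P(-1.4) = (-5)×L_0(-1.4) + 9×L_1(-1.4) + 10×L_2(-1.4) + 13×L_3(-1.4)
P(-1.4) = 10.200000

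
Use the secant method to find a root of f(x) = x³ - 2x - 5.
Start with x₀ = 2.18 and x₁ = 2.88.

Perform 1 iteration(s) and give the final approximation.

f(x) = x³ - 2x - 5
x₀ = 2.18, x₁ = 2.88

Secant formula: x_{n+1} = x_n - f(x_n)(x_n - x_{n-1})/(f(x_n) - f(x_{n-1}))

Iteration 1:
  f(2.180000) = 1.000232
  f(2.880000) = 13.127872
  x_2 = 2.880000 - 13.127872×(2.880000 - 2.180000)/(13.127872 - 1.000232)
       = 2.122267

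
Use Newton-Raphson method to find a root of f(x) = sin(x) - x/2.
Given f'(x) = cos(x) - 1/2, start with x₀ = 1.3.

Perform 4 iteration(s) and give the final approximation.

f(x) = sin(x) - x/2
f'(x) = cos(x) - 1/2
x₀ = 1.3

Newton-Raphson formula: x_{n+1} = x_n - f(x_n)/f'(x_n)

Iteration 1:
  f(1.300000) = 0.313558
  f'(1.300000) = -0.232501
  x_1 = 1.300000 - 0.313558/(-0.232501) = 2.648631
Iteration 2:
  f(2.648631) = -0.851078
  f'(2.648631) = -1.380935
  x_2 = 2.648631 - (-0.851078)/(-1.380935) = 2.032325
Iteration 3:
  f(2.032325) = -0.120790
  f'(2.032325) = -0.945317
  x_3 = 2.032325 - (-0.120790)/(-0.945317) = 1.904548
Iteration 4:
  f(1.904548) = -0.007454
  f'(1.904548) = -0.827590
  x_4 = 1.904548 - (-0.007454)/(-0.827590) = 1.895541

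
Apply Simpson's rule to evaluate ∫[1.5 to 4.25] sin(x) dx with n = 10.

f(x) = sin(x)
a = 1.5, b = 4.25, n = 10
h = (b - a)/n = 0.275000

Simpson's rule: (h/3)[f(x₀) + 4f(x₁) + 2f(x₂) + ... + f(xₙ)]

x_0 = 1.5000, f(x_0) = 0.997495, coefficient = 1
x_1 = 1.7750, f(x_1) = 0.979223, coefficient = 4
x_2 = 2.0500, f(x_2) = 0.887362, coefficient = 2
x_3 = 2.3250, f(x_3) = 0.728817, coefficient = 4
x_4 = 2.6000, f(x_4) = 0.515501, coefficient = 2
x_5 = 2.8750, f(x_5) = 0.263446, coefficient = 4
x_6 = 3.1500, f(x_6) = -0.008407, coefficient = 2
x_7 = 3.4250, f(x_7) = -0.279629, coefficient = 4
x_8 = 3.7000, f(x_8) = -0.529836, coefficient = 2
x_9 = 3.9750, f(x_9) = -0.740227, coefficient = 4
x_10 = 4.2500, f(x_10) = -0.894989, coefficient = 1

I ≈ (0.275000/3) × 5.638268 = 0.516841
Exact value: 0.516825
Error: 0.000017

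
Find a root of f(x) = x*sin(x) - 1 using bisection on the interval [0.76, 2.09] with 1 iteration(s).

f(x) = x*sin(x) - 1
Initial interval: [0.76, 2.09]

Iteration 1:
  c_1 = (0.760000 + 2.090000)/2 = 1.425000
  f(c_1) = f(1.425000) = 0.409882
  f(a) × f(c) < 0, new interval: [0.760000, 1.425000]

After 1 iteration(s), the approximation is c_1 = 1.425000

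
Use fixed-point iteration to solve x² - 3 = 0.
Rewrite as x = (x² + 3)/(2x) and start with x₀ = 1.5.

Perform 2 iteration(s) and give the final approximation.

Equation: x² - 3 = 0
Fixed-point form: x = (x² + 3)/(2x)
x₀ = 1.5

x_1 = g(1.500000) = 1.750000
x_2 = g(1.750000) = 1.732143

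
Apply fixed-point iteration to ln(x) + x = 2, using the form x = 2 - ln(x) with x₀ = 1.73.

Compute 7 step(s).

Equation: ln(x) + x = 2
Fixed-point form: x = 2 - ln(x)
x₀ = 1.73

x_1 = g(1.730000) = 1.451879
x_2 = g(1.451879) = 1.627142
x_3 = g(1.627142) = 1.513175
x_4 = g(1.513175) = 1.585790
x_5 = g(1.585790) = 1.538917
x_6 = g(1.538917) = 1.568921
x_7 = g(1.568921) = 1.549612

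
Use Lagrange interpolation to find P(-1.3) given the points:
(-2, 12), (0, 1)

Lagrange interpolation formula:
P(x) = Σ yᵢ × Lᵢ(x)
where Lᵢ(x) = Π_{j≠i} (x - xⱼ)/(xᵢ - xⱼ)

L_0(-1.3) = (-1.3 - 0)/(-2 - 0) = 0.650000
L_1(-1.3) = (-1.3 - (-2))/(0 - (-2)) = 0.350000

P(-1.3) = 12×L_0(-1.3) + 1×L_1(-1.3)
P(-1.3) = 8.150000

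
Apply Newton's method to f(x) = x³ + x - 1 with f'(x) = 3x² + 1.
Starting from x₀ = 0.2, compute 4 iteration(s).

f(x) = x³ + x - 1
f'(x) = 3x² + 1
x₀ = 0.2

Newton-Raphson formula: x_{n+1} = x_n - f(x_n)/f'(x_n)

Iteration 1:
  f(0.200000) = -0.792000
  f'(0.200000) = 1.120000
  x_1 = 0.200000 - (-0.792000)/1.120000 = 0.907143
Iteration 2:
  f(0.907143) = 0.653638
  f'(0.907143) = 3.468724
  x_2 = 0.907143 - 0.653638/3.468724 = 0.718705
Iteration 3:
  f(0.718705) = 0.089943
  f'(0.718705) = 2.549612
  x_3 = 0.718705 - 0.089943/2.549612 = 0.683428
Iteration 4:
  f(0.683428) = 0.002639
  f'(0.683428) = 2.401222
  x_4 = 0.683428 - 0.002639/2.401222 = 0.682329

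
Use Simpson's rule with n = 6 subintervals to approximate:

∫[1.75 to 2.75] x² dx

f(x) = x²
a = 1.75, b = 2.75, n = 6
h = (b - a)/n = 0.166667

Simpson's rule: (h/3)[f(x₀) + 4f(x₁) + 2f(x₂) + ... + f(xₙ)]

x_0 = 1.7500, f(x_0) = 3.062500, coefficient = 1
x_1 = 1.9167, f(x_1) = 3.673611, coefficient = 4
x_2 = 2.0833, f(x_2) = 4.340278, coefficient = 2
x_3 = 2.2500, f(x_3) = 5.062500, coefficient = 4
x_4 = 2.4167, f(x_4) = 5.840278, coefficient = 2
x_5 = 2.5833, f(x_5) = 6.673611, coefficient = 4
x_6 = 2.7500, f(x_6) = 7.562500, coefficient = 1

I ≈ (0.166667/3) × 92.625000 = 5.145833
Exact value: 5.145833
Error: 0.000000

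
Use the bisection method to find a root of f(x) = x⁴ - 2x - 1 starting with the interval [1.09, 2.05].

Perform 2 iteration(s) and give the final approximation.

f(x) = x⁴ - 2x - 1
Initial interval: [1.09, 2.05]

Iteration 1:
  c_1 = (1.090000 + 2.050000)/2 = 1.570000
  f(c_1) = f(1.570000) = 1.935732
  f(a) × f(c) < 0, new interval: [1.090000, 1.570000]
Iteration 2:
  c_2 = (1.090000 + 1.570000)/2 = 1.330000
  f(c_2) = f(1.330000) = -0.530993
  f(a) × f(c) ≥ 0, new interval: [1.330000, 1.570000]

After 2 iteration(s), the approximation is c_2 = 1.330000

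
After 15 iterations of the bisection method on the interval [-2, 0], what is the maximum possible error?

Bisection error bound: |error| ≤ (b-a)/2^n
|error| ≤ (0 - (-2))/2^15 = 2/2^15
|error| ≤ 0.0000610352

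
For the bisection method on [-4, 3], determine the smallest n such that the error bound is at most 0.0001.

We need (b-a)/2^n ≤ 0.0001
(3 - (-4))/2^n ≤ 0.0001
7/2^n ≤ 0.0001
2^n ≥ 70000
n ≥ log₂(70000) = 16.10
n ≥ 17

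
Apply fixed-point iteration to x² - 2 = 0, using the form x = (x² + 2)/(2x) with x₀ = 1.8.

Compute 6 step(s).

Equation: x² - 2 = 0
Fixed-point form: x = (x² + 2)/(2x)
x₀ = 1.8

x_1 = g(1.800000) = 1.455556
x_2 = g(1.455556) = 1.414801
x_3 = g(1.414801) = 1.414214
x_4 = g(1.414214) = 1.414214
x_5 = g(1.414214) = 1.414214
x_6 = g(1.414214) = 1.414214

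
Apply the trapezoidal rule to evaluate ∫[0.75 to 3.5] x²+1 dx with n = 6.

f(x) = x²+1
a = 0.75, b = 3.5, n = 6
h = (b - a)/n = 0.458333

Trapezoidal rule: (h/2)[f(x₀) + 2f(x₁) + 2f(x₂) + ... + f(xₙ)]

x_0 = 0.7500, f(x_0) = 1.562500, coefficient = 1
x_1 = 1.2083, f(x_1) = 2.460069, coefficient = 2
x_2 = 1.6667, f(x_2) = 3.777778, coefficient = 2
x_3 = 2.1250, f(x_3) = 5.515625, coefficient = 2
x_4 = 2.5833, f(x_4) = 7.673611, coefficient = 2
x_5 = 3.0417, f(x_5) = 10.251736, coefficient = 2
x_6 = 3.5000, f(x_6) = 13.250000, coefficient = 1

I ≈ (0.458333/2) × 74.170139 = 16.997323
Exact value: 16.901042
Error: 0.096282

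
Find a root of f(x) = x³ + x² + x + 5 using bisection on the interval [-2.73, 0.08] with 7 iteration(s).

f(x) = x³ + x² + x + 5
Initial interval: [-2.73, 0.08]

Iteration 1:
  c_1 = (-2.730000 + 0.080000)/2 = -1.325000
  f(c_1) = f(-1.325000) = 3.104422
  f(a) × f(c) < 0, new interval: [-2.730000, -1.325000]
Iteration 2:
  c_2 = (-2.730000 + (-1.325000))/2 = -2.027500
  f(c_2) = f(-2.027500) = -1.251302
  f(a) × f(c) ≥ 0, new interval: [-2.027500, -1.325000]
Iteration 3:
  c_3 = (-2.027500 + (-1.325000))/2 = -1.676250
  f(c_3) = f(-1.676250) = 1.423613
  f(a) × f(c) < 0, new interval: [-2.027500, -1.676250]
Iteration 4:
  c_4 = (-2.027500 + (-1.676250))/2 = -1.851875
  f(c_4) = f(-1.851875) = 0.226670
  f(a) × f(c) < 0, new interval: [-2.027500, -1.851875]
Iteration 5:
  c_5 = (-2.027500 + (-1.851875))/2 = -1.939687
  f(c_5) = f(-1.939687) = -0.475156
  f(a) × f(c) ≥ 0, new interval: [-1.939687, -1.851875]
Iteration 6:
  c_6 = (-1.939687 + (-1.851875))/2 = -1.895781
  f(c_6) = f(-1.895781) = -0.115207
  f(a) × f(c) ≥ 0, new interval: [-1.895781, -1.851875]
Iteration 7:
  c_7 = (-1.895781 + (-1.851875))/2 = -1.873828
  f(c_7) = f(-1.873828) = 0.057959
  f(a) × f(c) < 0, new interval: [-1.895781, -1.873828]

After 7 iteration(s), the approximation is c_7 = -1.873828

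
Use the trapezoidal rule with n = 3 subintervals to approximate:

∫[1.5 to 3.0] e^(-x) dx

f(x) = e^(-x)
a = 1.5, b = 3.0, n = 3
h = (b - a)/n = 0.500000

Trapezoidal rule: (h/2)[f(x₀) + 2f(x₁) + 2f(x₂) + ... + f(xₙ)]

x_0 = 1.5000, f(x_0) = 0.223130, coefficient = 1
x_1 = 2.0000, f(x_1) = 0.135335, coefficient = 2
x_2 = 2.5000, f(x_2) = 0.082085, coefficient = 2
x_3 = 3.0000, f(x_3) = 0.049787, coefficient = 1

I ≈ (0.500000/2) × 0.707758 = 0.176939
Exact value: 0.173343
Error: 0.003596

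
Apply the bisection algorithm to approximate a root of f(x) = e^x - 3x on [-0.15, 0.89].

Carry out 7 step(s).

f(x) = e^x - 3x
Initial interval: [-0.15, 0.89]

Iteration 1:
  c_1 = (-0.150000 + 0.890000)/2 = 0.370000
  f(c_1) = f(0.370000) = 0.337735
  f(a) × f(c) ≥ 0, new interval: [0.370000, 0.890000]
Iteration 2:
  c_2 = (0.370000 + 0.890000)/2 = 0.630000
  f(c_2) = f(0.630000) = -0.012389
  f(a) × f(c) < 0, new interval: [0.370000, 0.630000]
Iteration 3:
  c_3 = (0.370000 + 0.630000)/2 = 0.500000
  f(c_3) = f(0.500000) = 0.148721
  f(a) × f(c) ≥ 0, new interval: [0.500000, 0.630000]
Iteration 4:
  c_4 = (0.500000 + 0.630000)/2 = 0.565000
  f(c_4) = f(0.565000) = 0.064448
  f(a) × f(c) ≥ 0, new interval: [0.565000, 0.630000]
Iteration 5:
  c_5 = (0.565000 + 0.630000)/2 = 0.597500
  f(c_5) = f(0.597500) = 0.025069
  f(a) × f(c) ≥ 0, new interval: [0.597500, 0.630000]
Iteration 6:
  c_6 = (0.597500 + 0.630000)/2 = 0.613750
  f(c_6) = f(0.613750) = 0.006096
  f(a) × f(c) ≥ 0, new interval: [0.613750, 0.630000]
Iteration 7:
  c_7 = (0.613750 + 0.630000)/2 = 0.621875
  f(c_7) = f(0.621875) = -0.003208
  f(a) × f(c) < 0, new interval: [0.613750, 0.621875]

After 7 iteration(s), the approximation is c_7 = 0.621875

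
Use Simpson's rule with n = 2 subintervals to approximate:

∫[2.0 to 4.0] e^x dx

f(x) = e^x
a = 2.0, b = 4.0, n = 2
h = (b - a)/n = 1.000000

Simpson's rule: (h/3)[f(x₀) + 4f(x₁) + 2f(x₂) + ... + f(xₙ)]

x_0 = 2.0000, f(x_0) = 7.389056, coefficient = 1
x_1 = 3.0000, f(x_1) = 20.085537, coefficient = 4
x_2 = 4.0000, f(x_2) = 54.598150, coefficient = 1

I ≈ (1.000000/3) × 142.329354 = 47.443118
Exact value: 47.209094
Error: 0.234024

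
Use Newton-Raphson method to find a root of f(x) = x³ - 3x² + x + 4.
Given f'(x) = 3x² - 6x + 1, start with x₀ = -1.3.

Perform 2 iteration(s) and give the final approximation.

f(x) = x³ - 3x² + x + 4
f'(x) = 3x² - 6x + 1
x₀ = -1.3

Newton-Raphson formula: x_{n+1} = x_n - f(x_n)/f'(x_n)

Iteration 1:
  f(-1.300000) = -4.567000
  f'(-1.300000) = 13.870000
  x_1 = -1.300000 - (-4.567000)/13.870000 = -0.970728
Iteration 2:
  f(-0.970728) = -0.712398
  f'(-0.970728) = 9.651309
  x_2 = -0.970728 - (-0.712398)/9.651309 = -0.896915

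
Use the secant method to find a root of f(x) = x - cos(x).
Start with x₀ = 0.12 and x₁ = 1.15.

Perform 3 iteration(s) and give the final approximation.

f(x) = x - cos(x)
x₀ = 0.12, x₁ = 1.15

Secant formula: x_{n+1} = x_n - f(x_n)(x_n - x_{n-1})/(f(x_n) - f(x_{n-1}))

Iteration 1:
  f(0.120000) = -0.872809
  f(1.150000) = 0.741513
  x_2 = 1.150000 - 0.741513×(1.150000 - 0.120000)/(0.741513 - (-0.872809))
       = 0.676886
Iteration 2:
  f(1.150000) = 0.741513
  f(0.676886) = -0.102641
  x_3 = 0.676886 - (-0.102641)×(0.676886 - 1.150000)/(-0.102641 - 0.741513)
       = 0.734412
Iteration 3:
  f(0.676886) = -0.102641
  f(0.734412) = -0.007813
  x_4 = 0.734412 - (-0.007813)×(0.734412 - 0.676886)/(-0.007813 - (-0.102641))
       = 0.739152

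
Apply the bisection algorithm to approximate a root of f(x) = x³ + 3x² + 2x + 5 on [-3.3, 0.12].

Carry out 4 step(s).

f(x) = x³ + 3x² + 2x + 5
Initial interval: [-3.3, 0.12]

Iteration 1:
  c_1 = (-3.300000 + 0.120000)/2 = -1.590000
  f(c_1) = f(-1.590000) = 5.384621
  f(a) × f(c) < 0, new interval: [-3.300000, -1.590000]
Iteration 2:
  c_2 = (-3.300000 + (-1.590000))/2 = -2.445000
  f(c_2) = f(-2.445000) = 3.427804
  f(a) × f(c) < 0, new interval: [-3.300000, -2.445000]
Iteration 3:
  c_3 = (-3.300000 + (-2.445000))/2 = -2.872500
  f(c_3) = f(-2.872500) = 0.307035
  f(a) × f(c) < 0, new interval: [-3.300000, -2.872500]
Iteration 4:
  c_4 = (-3.300000 + (-2.872500))/2 = -3.086250
  f(c_4) = f(-3.086250) = -1.994026
  f(a) × f(c) ≥ 0, new interval: [-3.086250, -2.872500]

After 4 iteration(s), the approximation is c_4 = -3.086250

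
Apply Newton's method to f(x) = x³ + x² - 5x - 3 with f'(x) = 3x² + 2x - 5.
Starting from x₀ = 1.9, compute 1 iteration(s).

f(x) = x³ + x² - 5x - 3
f'(x) = 3x² + 2x - 5
x₀ = 1.9

Newton-Raphson formula: x_{n+1} = x_n - f(x_n)/f'(x_n)

Iteration 1:
  f(1.900000) = -2.031000
  f'(1.900000) = 9.630000
  x_1 = 1.900000 - (-2.031000)/9.630000 = 2.110903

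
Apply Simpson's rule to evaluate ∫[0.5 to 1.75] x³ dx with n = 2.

f(x) = x³
a = 0.5, b = 1.75, n = 2
h = (b - a)/n = 0.625000

Simpson's rule: (h/3)[f(x₀) + 4f(x₁) + 2f(x₂) + ... + f(xₙ)]

x_0 = 0.5000, f(x_0) = 0.125000, coefficient = 1
x_1 = 1.1250, f(x_1) = 1.423828, coefficient = 4
x_2 = 1.7500, f(x_2) = 5.359375, coefficient = 1

I ≈ (0.625000/3) × 11.179688 = 2.329102
Exact value: 2.329102
Error: 0.000000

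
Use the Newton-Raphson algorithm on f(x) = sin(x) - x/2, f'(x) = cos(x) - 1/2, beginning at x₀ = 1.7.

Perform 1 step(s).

f(x) = sin(x) - x/2
f'(x) = cos(x) - 1/2
x₀ = 1.7

Newton-Raphson formula: x_{n+1} = x_n - f(x_n)/f'(x_n)

Iteration 1:
  f(1.700000) = 0.141665
  f'(1.700000) = -0.628844
  x_1 = 1.700000 - 0.141665/(-0.628844) = 1.925278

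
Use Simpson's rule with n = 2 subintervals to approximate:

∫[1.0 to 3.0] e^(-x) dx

f(x) = e^(-x)
a = 1.0, b = 3.0, n = 2
h = (b - a)/n = 1.000000

Simpson's rule: (h/3)[f(x₀) + 4f(x₁) + 2f(x₂) + ... + f(xₙ)]

x_0 = 1.0000, f(x_0) = 0.367879, coefficient = 1
x_1 = 2.0000, f(x_1) = 0.135335, coefficient = 4
x_2 = 3.0000, f(x_2) = 0.049787, coefficient = 1

I ≈ (1.000000/3) × 0.959008 = 0.319669
Exact value: 0.318092
Error: 0.001577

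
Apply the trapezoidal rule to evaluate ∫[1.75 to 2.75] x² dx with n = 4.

f(x) = x²
a = 1.75, b = 2.75, n = 4
h = (b - a)/n = 0.250000

Trapezoidal rule: (h/2)[f(x₀) + 2f(x₁) + 2f(x₂) + ... + f(xₙ)]

x_0 = 1.7500, f(x_0) = 3.062500, coefficient = 1
x_1 = 2.0000, f(x_1) = 4.000000, coefficient = 2
x_2 = 2.2500, f(x_2) = 5.062500, coefficient = 2
x_3 = 2.5000, f(x_3) = 6.250000, coefficient = 2
x_4 = 2.7500, f(x_4) = 7.562500, coefficient = 1

I ≈ (0.250000/2) × 41.250000 = 5.156250
Exact value: 5.145833
Error: 0.010417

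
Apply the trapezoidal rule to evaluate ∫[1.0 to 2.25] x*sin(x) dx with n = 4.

f(x) = x*sin(x)
a = 1.0, b = 2.25, n = 4
h = (b - a)/n = 0.312500

Trapezoidal rule: (h/2)[f(x₀) + 2f(x₁) + 2f(x₂) + ... + f(xₙ)]

x_0 = 1.0000, f(x_0) = 0.841471, coefficient = 1
x_1 = 1.3125, f(x_1) = 1.268960, coefficient = 2
x_2 = 1.6250, f(x_2) = 1.622613, coefficient = 2
x_3 = 1.9375, f(x_3) = 1.808684, coefficient = 2
x_4 = 2.2500, f(x_4) = 1.750665, coefficient = 1

I ≈ (0.312500/2) × 11.992650 = 1.873852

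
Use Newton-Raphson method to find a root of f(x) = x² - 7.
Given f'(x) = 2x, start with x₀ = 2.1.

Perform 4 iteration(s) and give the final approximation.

f(x) = x² - 7
f'(x) = 2x
x₀ = 2.1

Newton-Raphson formula: x_{n+1} = x_n - f(x_n)/f'(x_n)

Iteration 1:
  f(2.100000) = -2.590000
  f'(2.100000) = 4.200000
  x_1 = 2.100000 - (-2.590000)/4.200000 = 2.716667
Iteration 2:
  f(2.716667) = 0.380278
  f'(2.716667) = 5.433333
  x_2 = 2.716667 - 0.380278/5.433333 = 2.646677
Iteration 3:
  f(2.646677) = 0.004899
  f'(2.646677) = 5.293354
  x_3 = 2.646677 - 0.004899/5.293354 = 2.645751
Iteration 4:
  f(2.645751) = 0.000001
  f'(2.645751) = 5.291503
  x_4 = 2.645751 - 0.000001/5.291503 = 2.645751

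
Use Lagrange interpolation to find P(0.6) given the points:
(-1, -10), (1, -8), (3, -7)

Lagrange interpolation formula:
P(x) = Σ yᵢ × Lᵢ(x)
where Lᵢ(x) = Π_{j≠i} (x - xⱼ)/(xᵢ - xⱼ)

L_0(0.6) = (0.6 - 1)/(-1 - 1) × (0.6 - 3)/(-1 - 3) = 0.120000
L_1(0.6) = (0.6 - (-1))/(1 - (-1)) × (0.6 - 3)/(1 - 3) = 0.960000
L_2(0.6) = (0.6 - (-1))/(3 - (-1)) × (0.6 - 1)/(3 - 1) = -0.080000

P(0.6) = (-10)×L_0(0.6) + (-8)×L_1(0.6) + (-7)×L_2(0.6)
P(0.6) = -8.320000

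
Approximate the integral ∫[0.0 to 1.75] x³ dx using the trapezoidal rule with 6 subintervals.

f(x) = x³
a = 0.0, b = 1.75, n = 6
h = (b - a)/n = 0.291667

Trapezoidal rule: (h/2)[f(x₀) + 2f(x₁) + 2f(x₂) + ... + f(xₙ)]

x_0 = 0.0000, f(x_0) = 0.000000, coefficient = 1
x_1 = 0.2917, f(x_1) = 0.024812, coefficient = 2
x_2 = 0.5833, f(x_2) = 0.198495, coefficient = 2
x_3 = 0.8750, f(x_3) = 0.669922, coefficient = 2
x_4 = 1.1667, f(x_4) = 1.587963, coefficient = 2
x_5 = 1.4583, f(x_5) = 3.101490, coefficient = 2
x_6 = 1.7500, f(x_6) = 5.359375, coefficient = 1

I ≈ (0.291667/2) × 16.524740 = 2.409858
Exact value: 2.344727
Error: 0.065131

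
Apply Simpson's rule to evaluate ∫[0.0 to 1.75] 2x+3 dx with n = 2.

f(x) = 2x+3
a = 0.0, b = 1.75, n = 2
h = (b - a)/n = 0.875000

Simpson's rule: (h/3)[f(x₀) + 4f(x₁) + 2f(x₂) + ... + f(xₙ)]

x_0 = 0.0000, f(x_0) = 3.000000, coefficient = 1
x_1 = 0.8750, f(x_1) = 4.750000, coefficient = 4
x_2 = 1.7500, f(x_2) = 6.500000, coefficient = 1

I ≈ (0.875000/3) × 28.500000 = 8.312500
Exact value: 8.312500
Error: 0.000000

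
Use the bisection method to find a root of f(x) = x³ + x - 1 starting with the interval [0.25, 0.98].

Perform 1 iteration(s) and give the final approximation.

f(x) = x³ + x - 1
Initial interval: [0.25, 0.98]

Iteration 1:
  c_1 = (0.250000 + 0.980000)/2 = 0.615000
  f(c_1) = f(0.615000) = -0.152392
  f(a) × f(c) ≥ 0, new interval: [0.615000, 0.980000]

After 1 iteration(s), the approximation is c_1 = 0.615000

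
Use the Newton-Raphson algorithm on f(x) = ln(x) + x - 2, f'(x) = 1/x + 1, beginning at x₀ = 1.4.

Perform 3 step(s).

f(x) = ln(x) + x - 2
f'(x) = 1/x + 1
x₀ = 1.4

Newton-Raphson formula: x_{n+1} = x_n - f(x_n)/f'(x_n)

Iteration 1:
  f(1.400000) = -0.263528
  f'(1.400000) = 1.714286
  x_1 = 1.400000 - (-0.263528)/1.714286 = 1.553725
Iteration 2:
  f(1.553725) = -0.005621
  f'(1.553725) = 1.643615
  x_2 = 1.553725 - (-0.005621)/1.643615 = 1.557144
Iteration 3:
  f(1.557144) = -0.000002
  f'(1.557144) = 1.642201
  x_3 = 1.557144 - (-0.000002)/1.642201 = 1.557146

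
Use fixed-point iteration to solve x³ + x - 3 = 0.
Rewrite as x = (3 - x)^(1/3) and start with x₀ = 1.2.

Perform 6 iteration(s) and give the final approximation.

Equation: x³ + x - 3 = 0
Fixed-point form: x = (3 - x)^(1/3)
x₀ = 1.2

x_1 = g(1.200000) = 1.216440
x_2 = g(1.216440) = 1.212726
x_3 = g(1.212726) = 1.213567
x_4 = g(1.213567) = 1.213377
x_5 = g(1.213377) = 1.213420
x_6 = g(1.213420) = 1.213410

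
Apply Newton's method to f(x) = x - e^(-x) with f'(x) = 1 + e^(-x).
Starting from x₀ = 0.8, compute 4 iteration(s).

f(x) = x - e^(-x)
f'(x) = 1 + e^(-x)
x₀ = 0.8

Newton-Raphson formula: x_{n+1} = x_n - f(x_n)/f'(x_n)

Iteration 1:
  f(0.800000) = 0.350671
  f'(0.800000) = 1.449329
  x_1 = 0.800000 - 0.350671/1.449329 = 0.558046
Iteration 2:
  f(0.558046) = -0.014280
  f'(0.558046) = 1.572326
  x_2 = 0.558046 - (-0.014280)/1.572326 = 0.567128
Iteration 3:
  f(0.567128) = -0.000024
  f'(0.567128) = 1.567152
  x_3 = 0.567128 - (-0.000024)/1.567152 = 0.567143
Iteration 4:
  f(0.567143) = 0.000000
  f'(0.567143) = 1.567143
  x_4 = 0.567143 - 0.000000/1.567143 = 0.567143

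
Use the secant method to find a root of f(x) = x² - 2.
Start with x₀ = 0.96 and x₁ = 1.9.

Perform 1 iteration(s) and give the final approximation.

f(x) = x² - 2
x₀ = 0.96, x₁ = 1.9

Secant formula: x_{n+1} = x_n - f(x_n)(x_n - x_{n-1})/(f(x_n) - f(x_{n-1}))

Iteration 1:
  f(0.960000) = -1.078400
  f(1.900000) = 1.610000
  x_2 = 1.900000 - 1.610000×(1.900000 - 0.960000)/(1.610000 - (-1.078400))
       = 1.337063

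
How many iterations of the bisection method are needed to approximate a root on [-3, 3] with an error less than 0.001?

We need (b-a)/2^n ≤ 0.001
(3 - (-3))/2^n ≤ 0.001
6/2^n ≤ 0.001
2^n ≥ 6000
n ≥ log₂(6000) = 12.55
n ≥ 13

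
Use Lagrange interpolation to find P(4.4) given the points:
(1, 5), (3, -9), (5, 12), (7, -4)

Lagrange interpolation formula:
P(x) = Σ yᵢ × Lᵢ(x)
where Lᵢ(x) = Π_{j≠i} (x - xⱼ)/(xᵢ - xⱼ)

L_0(4.4) = (4.4 - 3)/(1 - 3) × (4.4 - 5)/(1 - 5) × (4.4 - 7)/(1 - 7) = -0.045500
L_1(4.4) = (4.4 - 1)/(3 - 1) × (4.4 - 5)/(3 - 5) × (4.4 - 7)/(3 - 7) = 0.331500
L_2(4.4) = (4.4 - 1)/(5 - 1) × (4.4 - 3)/(5 - 3) × (4.4 - 7)/(5 - 7) = 0.773500
L_3(4.4) = (4.4 - 1)/(7 - 1) × (4.4 - 3)/(7 - 3) × (4.4 - 5)/(7 - 5) = -0.059500

P(4.4) = 5×L_0(4.4) + (-9)×L_1(4.4) + 12×L_2(4.4) + (-4)×L_3(4.4)
P(4.4) = 6.309000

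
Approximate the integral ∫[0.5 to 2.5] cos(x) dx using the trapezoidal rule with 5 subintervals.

f(x) = cos(x)
a = 0.5, b = 2.5, n = 5
h = (b - a)/n = 0.400000

Trapezoidal rule: (h/2)[f(x₀) + 2f(x₁) + 2f(x₂) + ... + f(xₙ)]

x_0 = 0.5000, f(x_0) = 0.877583, coefficient = 1
x_1 = 0.9000, f(x_1) = 0.621610, coefficient = 2
x_2 = 1.3000, f(x_2) = 0.267499, coefficient = 2
x_3 = 1.7000, f(x_3) = -0.128844, coefficient = 2
x_4 = 2.1000, f(x_4) = -0.504846, coefficient = 2
x_5 = 2.5000, f(x_5) = -0.801144, coefficient = 1

I ≈ (0.400000/2) × 0.587275 = 0.117455
Exact value: 0.119047
Error: 0.001592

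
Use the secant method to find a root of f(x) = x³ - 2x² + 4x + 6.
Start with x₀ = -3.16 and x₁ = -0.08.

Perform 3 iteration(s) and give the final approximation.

f(x) = x³ - 2x² + 4x + 6
x₀ = -3.16, x₁ = -0.08

Secant formula: x_{n+1} = x_n - f(x_n)(x_n - x_{n-1})/(f(x_n) - f(x_{n-1}))

Iteration 1:
  f(-3.160000) = -58.165696
  f(-0.080000) = 5.666688
  x_2 = -0.080000 - 5.666688×(-0.080000 - (-3.160000))/(5.666688 - (-58.165696))
       = -0.353425
Iteration 2:
  f(-0.080000) = 5.666688
  f(-0.353425) = 4.292333
  x_3 = -0.353425 - 4.292333×(-0.353425 - (-0.080000))/(4.292333 - 5.666688)
       = -1.207377
Iteration 3:
  f(-0.353425) = 4.292333
  f(-1.207377) = -3.505095
  x_4 = -1.207377 - (-3.505095)×(-1.207377 - (-0.353425))/(-3.505095 - 4.292333)
       = -0.823509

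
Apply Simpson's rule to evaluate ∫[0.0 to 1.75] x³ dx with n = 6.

f(x) = x³
a = 0.0, b = 1.75, n = 6
h = (b - a)/n = 0.291667

Simpson's rule: (h/3)[f(x₀) + 4f(x₁) + 2f(x₂) + ... + f(xₙ)]

x_0 = 0.0000, f(x_0) = 0.000000, coefficient = 1
x_1 = 0.2917, f(x_1) = 0.024812, coefficient = 4
x_2 = 0.5833, f(x_2) = 0.198495, coefficient = 2
x_3 = 0.8750, f(x_3) = 0.669922, coefficient = 4
x_4 = 1.1667, f(x_4) = 1.587963, coefficient = 2
x_5 = 1.4583, f(x_5) = 3.101490, coefficient = 4
x_6 = 1.7500, f(x_6) = 5.359375, coefficient = 1

I ≈ (0.291667/3) × 24.117188 = 2.344727
Exact value: 2.344727
Error: 0.000000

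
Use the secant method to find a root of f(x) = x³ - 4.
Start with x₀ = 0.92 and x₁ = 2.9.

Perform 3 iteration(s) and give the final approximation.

f(x) = x³ - 4
x₀ = 0.92, x₁ = 2.9

Secant formula: x_{n+1} = x_n - f(x_n)(x_n - x_{n-1})/(f(x_n) - f(x_{n-1}))

Iteration 1:
  f(0.920000) = -3.221312
  f(2.900000) = 20.389000
  x_2 = 2.900000 - 20.389000×(2.900000 - 0.920000)/(20.389000 - (-3.221312))
       = 1.190145
Iteration 2:
  f(2.900000) = 20.389000
  f(1.190145) = -2.314227
  x_3 = 1.190145 - (-2.314227)×(1.190145 - 2.900000)/(-2.314227 - 20.389000)
       = 1.364437
Iteration 3:
  f(1.190145) = -2.314227
  f(1.364437) = -1.459845
  x_4 = 1.364437 - (-1.459845)×(1.364437 - 1.190145)/(-1.459845 - (-2.314227))
       = 1.662242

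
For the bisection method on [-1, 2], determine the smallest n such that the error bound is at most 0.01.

We need (b-a)/2^n ≤ 0.01
(2 - (-1))/2^n ≤ 0.01
3/2^n ≤ 0.01
2^n ≥ 300
n ≥ log₂(300) = 8.23
n ≥ 9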